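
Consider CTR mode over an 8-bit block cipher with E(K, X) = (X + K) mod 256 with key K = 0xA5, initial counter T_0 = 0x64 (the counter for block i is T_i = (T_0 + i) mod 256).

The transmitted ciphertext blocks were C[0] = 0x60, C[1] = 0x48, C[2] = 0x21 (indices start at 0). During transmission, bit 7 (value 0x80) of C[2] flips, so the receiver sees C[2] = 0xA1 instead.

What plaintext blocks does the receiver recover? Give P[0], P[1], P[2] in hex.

P[0] = 0x69, P[1] = 0x42, P[2] = 0xAA

CTR decryption: S_i = E(K, T_i) where T_i is the counter for block i; P_i = C_i ⊕ S_i.
Only C[2] changed, to 0xA1. In CTR, a change in C_i flips the same bit in P_i only; the keystream is unaffected. Decrypting the received ciphertext:
P[0]: T = 0x64, S = E(K, T) = 0x09; 0x60 ⊕ 0x09 = 0x69.
P[1]: T = 0x65, S = E(K, T) = 0x0A; 0x48 ⊕ 0x0A = 0x42.
P[2]: T = 0x66, S = E(K, T) = 0x0B; 0xA1 ⊕ 0x0B = 0xAA.
Blocks that differ from the original plaintext: P[2].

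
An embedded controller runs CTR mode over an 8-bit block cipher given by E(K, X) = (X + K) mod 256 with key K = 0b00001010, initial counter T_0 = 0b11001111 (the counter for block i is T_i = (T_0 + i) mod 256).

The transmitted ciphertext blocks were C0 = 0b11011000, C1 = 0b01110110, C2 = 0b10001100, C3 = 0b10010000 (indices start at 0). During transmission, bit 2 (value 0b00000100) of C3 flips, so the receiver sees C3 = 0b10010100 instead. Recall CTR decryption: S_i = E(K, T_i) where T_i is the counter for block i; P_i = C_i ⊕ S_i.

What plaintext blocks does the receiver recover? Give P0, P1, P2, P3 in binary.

Only C3 changed, to 0b10010100. In CTR, a change in C_i flips the same bit in P_i only; the keystream is unaffected. Decrypting the received ciphertext:
P0: T = 0b11001111, S = E(K, T) = 0b11011001; 0b11011000 ⊕ 0b11011001 = 0b00000001.
P1: T = 0b11010000, S = E(K, T) = 0b11011010; 0b01110110 ⊕ 0b11011010 = 0b10101100.
P2: T = 0b11010001, S = E(K, T) = 0b11011011; 0b10001100 ⊕ 0b11011011 = 0b01010111.
P3: T = 0b11010010, S = E(K, T) = 0b11011100; 0b10010100 ⊕ 0b11011100 = 0b01001000.
Blocks that differ from the original plaintext: P3.

P0 = 0b00000001, P1 = 0b10101100, P2 = 0b01010111, P3 = 0b01001000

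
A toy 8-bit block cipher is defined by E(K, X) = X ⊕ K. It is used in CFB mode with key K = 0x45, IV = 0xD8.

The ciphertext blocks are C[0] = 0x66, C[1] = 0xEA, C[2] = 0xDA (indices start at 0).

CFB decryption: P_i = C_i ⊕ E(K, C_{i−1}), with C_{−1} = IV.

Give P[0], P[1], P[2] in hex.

P[0] = 0xFB, P[1] = 0xC9, P[2] = 0x75

P[0]: E(K, 0xD8) = 0x9D; 0x66 ⊕ 0x9D = 0xFB.
P[1]: E(K, 0x66) = 0x23; 0xEA ⊕ 0x23 = 0xC9.
P[2]: E(K, 0xEA) = 0xAF; 0xDA ⊕ 0xAF = 0x75.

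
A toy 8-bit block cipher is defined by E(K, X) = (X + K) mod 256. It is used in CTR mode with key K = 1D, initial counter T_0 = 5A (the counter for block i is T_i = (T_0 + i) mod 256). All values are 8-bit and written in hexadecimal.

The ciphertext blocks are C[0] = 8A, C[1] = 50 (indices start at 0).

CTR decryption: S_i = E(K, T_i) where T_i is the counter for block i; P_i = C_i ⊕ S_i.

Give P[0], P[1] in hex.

P[0] = FD, P[1] = 28

P[0]: T = 5A, S = E(K, T) = 77; 8A ⊕ 77 = FD.
P[1]: T = 5B, S = E(K, T) = 78; 50 ⊕ 78 = 28.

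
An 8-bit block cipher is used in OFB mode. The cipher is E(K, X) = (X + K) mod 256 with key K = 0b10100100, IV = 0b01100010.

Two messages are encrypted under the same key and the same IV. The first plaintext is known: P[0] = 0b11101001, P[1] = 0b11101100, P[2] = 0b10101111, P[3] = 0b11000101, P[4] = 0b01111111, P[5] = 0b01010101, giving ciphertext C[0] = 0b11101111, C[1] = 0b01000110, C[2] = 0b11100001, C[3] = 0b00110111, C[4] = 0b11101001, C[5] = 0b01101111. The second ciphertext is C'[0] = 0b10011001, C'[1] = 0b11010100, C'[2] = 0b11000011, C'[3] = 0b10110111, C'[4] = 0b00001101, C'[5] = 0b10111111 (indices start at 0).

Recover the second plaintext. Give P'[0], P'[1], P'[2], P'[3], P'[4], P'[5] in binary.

In OFB with a reused IV, both messages share the same keystream S_i, so C_i ⊕ C'_i = P_i ⊕ P'_i and thus P'_i = P_i ⊕ C_i ⊕ C'_i.
P'[0]: 0b11101001 ⊕ 0b11101111 ⊕ 0b10011001 = 0b10011111.
P'[1]: 0b11101100 ⊕ 0b01000110 ⊕ 0b11010100 = 0b01111110.
P'[2]: 0b10101111 ⊕ 0b11100001 ⊕ 0b11000011 = 0b10001101.
P'[3]: 0b11000101 ⊕ 0b00110111 ⊕ 0b10110111 = 0b01000101.
P'[4]: 0b01111111 ⊕ 0b11101001 ⊕ 0b00001101 = 0b10011011.
P'[5]: 0b01010101 ⊕ 0b01101111 ⊕ 0b10111111 = 0b10000101.

P'[0] = 0b10011111, P'[1] = 0b01111110, P'[2] = 0b10001101, P'[3] = 0b01000101, P'[4] = 0b10011011, P'[5] = 0b10000101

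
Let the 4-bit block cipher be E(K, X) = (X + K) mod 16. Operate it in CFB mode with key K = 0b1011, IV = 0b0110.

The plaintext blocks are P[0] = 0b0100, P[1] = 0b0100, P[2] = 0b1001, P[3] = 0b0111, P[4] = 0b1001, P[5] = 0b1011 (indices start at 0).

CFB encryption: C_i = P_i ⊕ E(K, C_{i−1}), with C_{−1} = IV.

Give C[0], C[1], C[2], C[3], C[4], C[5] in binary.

C[0]: E(K, 0b0110) = 0b0001; 0b0100 ⊕ 0b0001 = 0b0101.
C[1]: E(K, 0b0101) = 0b0000; 0b0100 ⊕ 0b0000 = 0b0100.
C[2]: E(K, 0b0100) = 0b1111; 0b1001 ⊕ 0b1111 = 0b0110.
C[3]: E(K, 0b0110) = 0b0001; 0b0111 ⊕ 0b0001 = 0b0110.
C[4]: E(K, 0b0110) = 0b0001; 0b1001 ⊕ 0b0001 = 0b1000.
C[5]: E(K, 0b1000) = 0b0011; 0b1011 ⊕ 0b0011 = 0b1000.

C[0] = 0b0101, C[1] = 0b0100, C[2] = 0b0110, C[3] = 0b0110, C[4] = 0b1000, C[5] = 0b1000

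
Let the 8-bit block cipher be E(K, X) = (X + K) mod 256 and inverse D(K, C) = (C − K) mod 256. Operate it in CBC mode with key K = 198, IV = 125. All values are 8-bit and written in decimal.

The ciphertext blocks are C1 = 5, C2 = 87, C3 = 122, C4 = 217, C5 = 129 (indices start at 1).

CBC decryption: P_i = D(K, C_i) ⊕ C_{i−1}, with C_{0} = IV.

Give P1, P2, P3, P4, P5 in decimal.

P1: D(K, 5) = 63; 63 ⊕ 125 = 66.
P2: D(K, 87) = 145; 145 ⊕ 5 = 148.
P3: D(K, 122) = 180; 180 ⊕ 87 = 227.
P4: D(K, 217) = 19; 19 ⊕ 122 = 105.
P5: D(K, 129) = 187; 187 ⊕ 217 = 98.

P1 = 66, P2 = 148, P3 = 227, P4 = 105, P5 = 98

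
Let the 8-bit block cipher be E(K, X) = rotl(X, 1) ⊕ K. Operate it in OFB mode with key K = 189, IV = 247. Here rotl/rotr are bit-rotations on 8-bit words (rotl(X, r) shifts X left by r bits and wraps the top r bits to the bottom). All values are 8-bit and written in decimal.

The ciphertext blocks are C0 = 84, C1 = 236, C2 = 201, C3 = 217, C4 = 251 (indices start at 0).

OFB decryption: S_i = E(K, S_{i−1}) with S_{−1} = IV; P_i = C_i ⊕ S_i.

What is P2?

P2 = 70

P0: S = E(K, 247) = 82; 84 ⊕ 82 = 6.
P1: S = E(K, 82) = 25; 236 ⊕ 25 = 245.
P2: S = E(K, 25) = 143; 201 ⊕ 143 = 70.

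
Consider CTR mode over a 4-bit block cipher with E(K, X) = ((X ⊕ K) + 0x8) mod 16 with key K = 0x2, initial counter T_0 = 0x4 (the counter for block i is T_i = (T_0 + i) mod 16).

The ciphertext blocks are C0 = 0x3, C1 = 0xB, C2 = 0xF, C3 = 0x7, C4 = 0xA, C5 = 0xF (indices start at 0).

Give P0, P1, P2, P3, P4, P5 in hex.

P0 = 0xD, P1 = 0x4, P2 = 0x3, P3 = 0xA, P4 = 0x8, P5 = 0xC

CTR decryption: S_i = E(K, T_i) where T_i is the counter for block i; P_i = C_i ⊕ S_i.
P0: T = 0x4, S = E(K, T) = 0xE; 0x3 ⊕ 0xE = 0xD.
P1: T = 0x5, S = E(K, T) = 0xF; 0xB ⊕ 0xF = 0x4.
P2: T = 0x6, S = E(K, T) = 0xC; 0xF ⊕ 0xC = 0x3.
P3: T = 0x7, S = E(K, T) = 0xD; 0x7 ⊕ 0xD = 0xA.
P4: T = 0x8, S = E(K, T) = 0x2; 0xA ⊕ 0x2 = 0x8.
P5: T = 0x9, S = E(K, T) = 0x3; 0xF ⊕ 0x3 = 0xC.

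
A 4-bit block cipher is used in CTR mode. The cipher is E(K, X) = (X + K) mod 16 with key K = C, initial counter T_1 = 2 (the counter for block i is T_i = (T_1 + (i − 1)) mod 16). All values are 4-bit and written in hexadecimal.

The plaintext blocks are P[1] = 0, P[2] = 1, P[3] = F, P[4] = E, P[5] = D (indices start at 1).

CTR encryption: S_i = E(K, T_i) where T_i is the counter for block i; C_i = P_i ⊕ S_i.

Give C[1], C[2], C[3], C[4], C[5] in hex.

C[1] = E, C[2] = E, C[3] = F, C[4] = F, C[5] = F

C[1]: T = 2, S = E(K, T) = E; 0 ⊕ E = E.
C[2]: T = 3, S = E(K, T) = F; 1 ⊕ F = E.
C[3]: T = 4, S = E(K, T) = 0; F ⊕ 0 = F.
C[4]: T = 5, S = E(K, T) = 1; E ⊕ 1 = F.
C[5]: T = 6, S = E(K, T) = 2; D ⊕ 2 = F.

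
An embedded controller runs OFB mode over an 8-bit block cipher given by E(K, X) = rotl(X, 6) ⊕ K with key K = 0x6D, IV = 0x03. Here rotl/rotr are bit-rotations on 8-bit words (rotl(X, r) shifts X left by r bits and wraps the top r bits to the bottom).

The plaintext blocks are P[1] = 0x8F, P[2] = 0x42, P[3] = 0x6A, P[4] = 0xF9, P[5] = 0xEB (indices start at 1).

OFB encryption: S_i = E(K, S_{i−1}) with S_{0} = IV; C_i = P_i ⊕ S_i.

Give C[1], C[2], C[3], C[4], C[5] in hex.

C[1] = 0x22, C[2] = 0x44, C[3] = 0x86, C[4] = 0xAF, C[5] = 0x13

C[1]: S = E(K, 0x03) = 0xAD; 0x8F ⊕ 0xAD = 0x22.
C[2]: S = E(K, 0xAD) = 0x06; 0x42 ⊕ 0x06 = 0x44.
C[3]: S = E(K, 0x06) = 0xEC; 0x6A ⊕ 0xEC = 0x86.
C[4]: S = E(K, 0xEC) = 0x56; 0xF9 ⊕ 0x56 = 0xAF.
C[5]: S = E(K, 0x56) = 0xF8; 0xEB ⊕ 0xF8 = 0x13.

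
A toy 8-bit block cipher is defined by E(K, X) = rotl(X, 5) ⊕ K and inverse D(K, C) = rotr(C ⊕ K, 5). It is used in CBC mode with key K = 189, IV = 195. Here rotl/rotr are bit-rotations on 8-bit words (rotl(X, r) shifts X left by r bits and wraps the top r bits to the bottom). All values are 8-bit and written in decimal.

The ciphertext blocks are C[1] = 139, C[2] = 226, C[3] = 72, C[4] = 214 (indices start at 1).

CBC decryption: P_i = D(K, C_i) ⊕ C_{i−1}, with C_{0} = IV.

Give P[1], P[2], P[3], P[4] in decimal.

P[1]: D(K, 139) = 177; 177 ⊕ 195 = 114.
P[2]: D(K, 226) = 250; 250 ⊕ 139 = 113.
P[3]: D(K, 72) = 175; 175 ⊕ 226 = 77.
P[4]: D(K, 214) = 91; 91 ⊕ 72 = 19.

P[1] = 114, P[2] = 113, P[3] = 77, P[4] = 19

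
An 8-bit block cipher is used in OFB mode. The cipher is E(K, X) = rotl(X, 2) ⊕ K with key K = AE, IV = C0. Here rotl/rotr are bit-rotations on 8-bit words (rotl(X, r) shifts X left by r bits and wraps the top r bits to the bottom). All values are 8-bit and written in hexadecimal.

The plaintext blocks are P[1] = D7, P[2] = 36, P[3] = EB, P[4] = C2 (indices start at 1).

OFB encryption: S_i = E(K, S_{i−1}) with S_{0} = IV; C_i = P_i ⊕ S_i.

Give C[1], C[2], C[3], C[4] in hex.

C[1] = 7A, C[2] = 2E, C[3] = 25, C[4] = 57

C[1]: S = E(K, C0) = AD; D7 ⊕ AD = 7A.
C[2]: S = E(K, AD) = 18; 36 ⊕ 18 = 2E.
C[3]: S = E(K, 18) = CE; EB ⊕ CE = 25.
C[4]: S = E(K, CE) = 95; C2 ⊕ 95 = 57.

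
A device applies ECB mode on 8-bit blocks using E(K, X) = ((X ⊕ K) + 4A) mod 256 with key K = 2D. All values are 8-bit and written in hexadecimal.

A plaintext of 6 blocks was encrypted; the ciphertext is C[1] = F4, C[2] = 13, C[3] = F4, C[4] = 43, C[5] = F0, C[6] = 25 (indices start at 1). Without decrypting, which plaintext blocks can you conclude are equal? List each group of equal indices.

ECB encrypts each block independently with the same key, so equal ciphertext blocks imply equal plaintext blocks.
C[1] = C[3] = F4, so P[1] = P[3].

P[1] = P[3]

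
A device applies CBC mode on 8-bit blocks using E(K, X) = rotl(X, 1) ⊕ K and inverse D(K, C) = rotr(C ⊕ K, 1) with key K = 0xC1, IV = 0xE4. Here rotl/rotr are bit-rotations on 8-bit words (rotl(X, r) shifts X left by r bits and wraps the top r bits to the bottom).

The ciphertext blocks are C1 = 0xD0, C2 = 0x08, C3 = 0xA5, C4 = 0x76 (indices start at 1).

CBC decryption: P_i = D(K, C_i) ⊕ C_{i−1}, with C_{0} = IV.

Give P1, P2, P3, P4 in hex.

P1: D(K, 0xD0) = 0x88; 0x88 ⊕ 0xE4 = 0x6C.
P2: D(K, 0x08) = 0xE4; 0xE4 ⊕ 0xD0 = 0x34.
P3: D(K, 0xA5) = 0x32; 0x32 ⊕ 0x08 = 0x3A.
P4: D(K, 0x76) = 0xDB; 0xDB ⊕ 0xA5 = 0x7E.

P1 = 0x6C, P2 = 0x34, P3 = 0x3A, P4 = 0x7E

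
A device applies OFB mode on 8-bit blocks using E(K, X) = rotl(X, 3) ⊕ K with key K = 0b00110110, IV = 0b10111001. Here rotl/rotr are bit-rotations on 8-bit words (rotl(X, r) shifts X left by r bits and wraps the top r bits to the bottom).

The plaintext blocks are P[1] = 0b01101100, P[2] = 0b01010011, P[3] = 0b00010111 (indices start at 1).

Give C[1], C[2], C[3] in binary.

OFB encryption: S_i = E(K, S_{i−1}) with S_{0} = IV; C_i = P_i ⊕ S_i.
C[1]: S = E(K, 0b10111001) = 0b11111011; 0b01101100 ⊕ 0b11111011 = 0b10010111.
C[2]: S = E(K, 0b11111011) = 0b11101001; 0b01010011 ⊕ 0b11101001 = 0b10111010.
C[3]: S = E(K, 0b11101001) = 0b01111001; 0b00010111 ⊕ 0b01111001 = 0b01101110.

C[1] = 0b10010111, C[2] = 0b10111010, C[3] = 0b01101110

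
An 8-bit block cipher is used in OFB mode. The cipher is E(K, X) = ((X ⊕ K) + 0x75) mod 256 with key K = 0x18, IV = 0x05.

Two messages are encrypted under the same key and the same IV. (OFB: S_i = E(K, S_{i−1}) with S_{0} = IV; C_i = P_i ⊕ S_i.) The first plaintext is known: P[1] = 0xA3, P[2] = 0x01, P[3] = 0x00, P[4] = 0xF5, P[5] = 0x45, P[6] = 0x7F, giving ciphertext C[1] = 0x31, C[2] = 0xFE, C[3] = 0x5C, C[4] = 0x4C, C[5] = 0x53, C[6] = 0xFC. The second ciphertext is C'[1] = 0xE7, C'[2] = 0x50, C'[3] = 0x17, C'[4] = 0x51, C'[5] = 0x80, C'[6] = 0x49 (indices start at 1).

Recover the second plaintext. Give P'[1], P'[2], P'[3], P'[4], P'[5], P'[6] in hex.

In OFB with a reused IV, both messages share the same keystream S_i, so C_i ⊕ C'_i = P_i ⊕ P'_i and thus P'_i = P_i ⊕ C_i ⊕ C'_i.
P'[1]: 0xA3 ⊕ 0x31 ⊕ 0xE7 = 0x75.
P'[2]: 0x01 ⊕ 0xFE ⊕ 0x50 = 0xAF.
P'[3]: 0x00 ⊕ 0x5C ⊕ 0x17 = 0x4B.
P'[4]: 0xF5 ⊕ 0x4C ⊕ 0x51 = 0xE8.
P'[5]: 0x45 ⊕ 0x53 ⊕ 0x80 = 0x96.
P'[6]: 0x7F ⊕ 0xFC ⊕ 0x49 = 0xCA.

P'[1] = 0x75, P'[2] = 0xAF, P'[3] = 0x4B, P'[4] = 0xE8, P'[5] = 0x96, P'[6] = 0xCA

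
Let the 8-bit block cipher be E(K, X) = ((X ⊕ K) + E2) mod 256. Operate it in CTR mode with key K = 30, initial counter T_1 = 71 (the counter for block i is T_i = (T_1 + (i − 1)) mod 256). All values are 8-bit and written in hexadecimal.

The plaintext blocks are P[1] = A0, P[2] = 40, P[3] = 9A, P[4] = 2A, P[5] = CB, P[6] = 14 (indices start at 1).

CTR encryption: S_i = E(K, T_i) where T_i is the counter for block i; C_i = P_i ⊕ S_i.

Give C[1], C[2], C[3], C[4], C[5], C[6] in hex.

C[1] = 83, C[2] = 64, C[3] = BF, C[4] = 0C, C[5] = EC, C[6] = 3C

C[1]: T = 71, S = E(K, T) = 23; A0 ⊕ 23 = 83.
C[2]: T = 72, S = E(K, T) = 24; 40 ⊕ 24 = 64.
C[3]: T = 73, S = E(K, T) = 25; 9A ⊕ 25 = BF.
C[4]: T = 74, S = E(K, T) = 26; 2A ⊕ 26 = 0C.
C[5]: T = 75, S = E(K, T) = 27; CB ⊕ 27 = EC.
C[6]: T = 76, S = E(K, T) = 28; 14 ⊕ 28 = 3C.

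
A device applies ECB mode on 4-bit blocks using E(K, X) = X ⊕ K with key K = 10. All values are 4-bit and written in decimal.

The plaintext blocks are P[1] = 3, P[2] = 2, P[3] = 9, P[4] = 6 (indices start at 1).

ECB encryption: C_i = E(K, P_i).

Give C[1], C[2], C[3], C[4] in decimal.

C[1] = 9, C[2] = 8, C[3] = 3, C[4] = 12

C[1]: E(K, 3) = 9.
C[2]: E(K, 2) = 8.
C[3]: E(K, 9) = 3.
C[4]: E(K, 6) = 12.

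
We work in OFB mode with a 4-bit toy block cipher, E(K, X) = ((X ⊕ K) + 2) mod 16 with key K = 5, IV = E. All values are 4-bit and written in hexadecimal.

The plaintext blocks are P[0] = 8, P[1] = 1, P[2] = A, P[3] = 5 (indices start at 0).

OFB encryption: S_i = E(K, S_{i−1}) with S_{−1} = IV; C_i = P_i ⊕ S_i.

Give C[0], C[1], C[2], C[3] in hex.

C[0]: S = E(K, E) = D; 8 ⊕ D = 5.
C[1]: S = E(K, D) = A; 1 ⊕ A = B.
C[2]: S = E(K, A) = 1; A ⊕ 1 = B.
C[3]: S = E(K, 1) = 6; 5 ⊕ 6 = 3.

C[0] = 5, C[1] = B, C[2] = B, C[3] = 3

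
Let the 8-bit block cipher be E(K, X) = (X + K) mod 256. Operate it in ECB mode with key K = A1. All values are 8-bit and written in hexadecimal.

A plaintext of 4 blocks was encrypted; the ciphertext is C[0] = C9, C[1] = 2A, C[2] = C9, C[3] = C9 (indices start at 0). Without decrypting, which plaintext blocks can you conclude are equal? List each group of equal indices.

ECB encrypts each block independently with the same key, so equal ciphertext blocks imply equal plaintext blocks.
C[0] = C[2] = C[3] = C9, so P[0] = P[2] = P[3].

P[0] = P[2] = P[3]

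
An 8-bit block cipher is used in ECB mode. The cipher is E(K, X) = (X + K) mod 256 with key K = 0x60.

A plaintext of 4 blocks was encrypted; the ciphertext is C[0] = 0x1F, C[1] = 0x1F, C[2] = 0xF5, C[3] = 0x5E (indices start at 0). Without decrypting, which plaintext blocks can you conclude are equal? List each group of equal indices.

P[0] = P[1]

ECB encrypts each block independently with the same key, so equal ciphertext blocks imply equal plaintext blocks.
C[0] = C[1] = 0x1F, so P[0] = P[1].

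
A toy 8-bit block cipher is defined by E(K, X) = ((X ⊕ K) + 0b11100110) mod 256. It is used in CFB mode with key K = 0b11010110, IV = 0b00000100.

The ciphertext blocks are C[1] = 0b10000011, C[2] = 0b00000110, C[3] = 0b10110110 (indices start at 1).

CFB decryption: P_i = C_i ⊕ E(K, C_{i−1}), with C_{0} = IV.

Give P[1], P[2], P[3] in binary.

P[1]: E(K, 0b00000100) = 0b10111000; 0b10000011 ⊕ 0b10111000 = 0b00111011.
P[2]: E(K, 0b10000011) = 0b00111011; 0b00000110 ⊕ 0b00111011 = 0b00111101.
P[3]: E(K, 0b00000110) = 0b10110110; 0b10110110 ⊕ 0b10110110 = 0b00000000.

P[1] = 0b00111011, P[2] = 0b00111101, P[3] = 0b00000000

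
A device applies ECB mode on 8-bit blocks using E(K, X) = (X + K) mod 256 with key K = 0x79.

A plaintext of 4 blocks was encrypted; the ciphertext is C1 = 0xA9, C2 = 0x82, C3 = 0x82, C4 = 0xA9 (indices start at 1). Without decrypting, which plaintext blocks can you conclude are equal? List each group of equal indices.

ECB encrypts each block independently with the same key, so equal ciphertext blocks imply equal plaintext blocks.
C1 = C4 = 0xA9, so P1 = P4.
C2 = C3 = 0x82, so P2 = P3.

P1 = P4; P2 = P3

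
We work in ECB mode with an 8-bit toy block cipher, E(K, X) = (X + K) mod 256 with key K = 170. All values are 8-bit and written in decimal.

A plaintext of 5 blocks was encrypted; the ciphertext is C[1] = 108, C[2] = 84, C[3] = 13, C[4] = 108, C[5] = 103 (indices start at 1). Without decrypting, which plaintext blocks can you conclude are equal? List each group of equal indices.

P[1] = P[4]

ECB encrypts each block independently with the same key, so equal ciphertext blocks imply equal plaintext blocks.
C[1] = C[4] = 108, so P[1] = P[4].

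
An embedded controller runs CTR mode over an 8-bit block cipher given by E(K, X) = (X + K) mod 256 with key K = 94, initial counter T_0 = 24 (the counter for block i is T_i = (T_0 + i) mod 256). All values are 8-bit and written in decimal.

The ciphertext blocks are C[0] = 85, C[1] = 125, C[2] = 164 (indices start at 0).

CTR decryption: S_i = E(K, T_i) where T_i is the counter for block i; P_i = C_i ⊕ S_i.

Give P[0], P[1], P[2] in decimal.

P[0] = 35, P[1] = 10, P[2] = 220

P[0]: T = 24, S = E(K, T) = 118; 85 ⊕ 118 = 35.
P[1]: T = 25, S = E(K, T) = 119; 125 ⊕ 119 = 10.
P[2]: T = 26, S = E(K, T) = 120; 164 ⊕ 120 = 220.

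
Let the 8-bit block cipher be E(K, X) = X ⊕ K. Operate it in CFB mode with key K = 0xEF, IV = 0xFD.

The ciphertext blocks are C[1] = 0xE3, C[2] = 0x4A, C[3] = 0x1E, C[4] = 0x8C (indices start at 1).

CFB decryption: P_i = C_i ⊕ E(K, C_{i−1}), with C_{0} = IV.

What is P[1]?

P[1]: E(K, 0xFD) = 0x12; 0xE3 ⊕ 0x12 = 0xF1.

P[1] = 0xF1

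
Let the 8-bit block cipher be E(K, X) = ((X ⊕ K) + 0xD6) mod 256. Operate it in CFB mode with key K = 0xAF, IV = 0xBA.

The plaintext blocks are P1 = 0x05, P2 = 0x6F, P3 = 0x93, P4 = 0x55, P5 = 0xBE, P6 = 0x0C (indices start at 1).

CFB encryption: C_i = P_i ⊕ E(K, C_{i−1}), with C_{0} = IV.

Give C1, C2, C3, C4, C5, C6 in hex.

C1: E(K, 0xBA) = 0xEB; 0x05 ⊕ 0xEB = 0xEE.
C2: E(K, 0xEE) = 0x17; 0x6F ⊕ 0x17 = 0x78.
C3: E(K, 0x78) = 0xAD; 0x93 ⊕ 0xAD = 0x3E.
C4: E(K, 0x3E) = 0x67; 0x55 ⊕ 0x67 = 0x32.
C5: E(K, 0x32) = 0x73; 0xBE ⊕ 0x73 = 0xCD.
C6: E(K, 0xCD) = 0x38; 0x0C ⊕ 0x38 = 0x34.

C1 = 0xEE, C2 = 0x78, C3 = 0x3E, C4 = 0x32, C5 = 0xCD, C6 = 0x34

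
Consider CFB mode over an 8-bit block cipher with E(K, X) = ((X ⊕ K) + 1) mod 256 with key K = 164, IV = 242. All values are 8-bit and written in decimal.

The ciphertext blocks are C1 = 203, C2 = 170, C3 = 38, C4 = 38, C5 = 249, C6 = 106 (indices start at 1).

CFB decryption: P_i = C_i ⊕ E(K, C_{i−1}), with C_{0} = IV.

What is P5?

P5 = 122

P5: E(K, 38) = 131; 249 ⊕ 131 = 122.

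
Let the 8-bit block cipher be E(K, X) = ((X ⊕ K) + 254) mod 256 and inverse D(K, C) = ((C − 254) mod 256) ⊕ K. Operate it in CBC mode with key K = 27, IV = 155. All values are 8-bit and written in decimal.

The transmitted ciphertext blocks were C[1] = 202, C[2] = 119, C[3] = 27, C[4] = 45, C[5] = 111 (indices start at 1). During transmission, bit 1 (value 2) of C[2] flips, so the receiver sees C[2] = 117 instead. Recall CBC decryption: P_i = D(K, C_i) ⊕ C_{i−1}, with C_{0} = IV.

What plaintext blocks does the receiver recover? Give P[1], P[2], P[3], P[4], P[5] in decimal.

Only C[2] changed, to 117. In CBC, a change in C_i garbles P_i and flips the same bit in P_{i+1}. Decrypting the received ciphertext:
P[1]: D(K, 202) = 215; 215 ⊕ 155 = 76.
P[2]: D(K, 117) = 108; 108 ⊕ 202 = 166.
P[3]: D(K, 27) = 6; 6 ⊕ 117 = 115.
P[4]: D(K, 45) = 52; 52 ⊕ 27 = 47.
P[5]: D(K, 111) = 106; 106 ⊕ 45 = 71.
Blocks that differ from the original plaintext: P[2], P[3].

P[1] = 76, P[2] = 166, P[3] = 115, P[4] = 47, P[5] = 71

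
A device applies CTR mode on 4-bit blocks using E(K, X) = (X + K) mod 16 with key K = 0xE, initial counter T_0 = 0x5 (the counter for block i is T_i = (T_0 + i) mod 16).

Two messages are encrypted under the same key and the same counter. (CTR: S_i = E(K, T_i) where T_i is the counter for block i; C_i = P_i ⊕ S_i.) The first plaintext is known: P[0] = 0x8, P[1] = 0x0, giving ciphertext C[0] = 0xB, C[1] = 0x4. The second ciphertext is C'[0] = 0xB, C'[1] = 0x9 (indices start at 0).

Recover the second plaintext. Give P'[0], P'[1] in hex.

P'[0] = 0x8, P'[1] = 0xD

In CTR with a reused counter, both messages share the same keystream S_i, so C_i ⊕ C'_i = P_i ⊕ P'_i and thus P'_i = P_i ⊕ C_i ⊕ C'_i.
P'[0]: 0x8 ⊕ 0xB ⊕ 0xB = 0x8.
P'[1]: 0x0 ⊕ 0x4 ⊕ 0x9 = 0xD.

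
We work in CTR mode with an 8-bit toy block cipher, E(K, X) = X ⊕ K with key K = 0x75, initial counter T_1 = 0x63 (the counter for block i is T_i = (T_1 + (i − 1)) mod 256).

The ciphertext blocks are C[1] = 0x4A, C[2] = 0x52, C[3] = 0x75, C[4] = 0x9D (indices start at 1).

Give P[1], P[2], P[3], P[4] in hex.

P[1] = 0x5C, P[2] = 0x43, P[3] = 0x65, P[4] = 0x8E

CTR decryption: S_i = E(K, T_i) where T_i is the counter for block i; P_i = C_i ⊕ S_i.
P[1]: T = 0x63, S = E(K, T) = 0x16; 0x4A ⊕ 0x16 = 0x5C.
P[2]: T = 0x64, S = E(K, T) = 0x11; 0x52 ⊕ 0x11 = 0x43.
P[3]: T = 0x65, S = E(K, T) = 0x10; 0x75 ⊕ 0x10 = 0x65.
P[4]: T = 0x66, S = E(K, T) = 0x13; 0x9D ⊕ 0x13 = 0x8E.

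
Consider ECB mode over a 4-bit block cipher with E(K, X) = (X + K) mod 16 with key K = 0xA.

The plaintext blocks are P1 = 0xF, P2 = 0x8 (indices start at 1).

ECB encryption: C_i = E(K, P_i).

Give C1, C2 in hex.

C1 = 0x9, C2 = 0x2

C1: E(K, 0xF) = 0x9.
C2: E(K, 0x8) = 0x2.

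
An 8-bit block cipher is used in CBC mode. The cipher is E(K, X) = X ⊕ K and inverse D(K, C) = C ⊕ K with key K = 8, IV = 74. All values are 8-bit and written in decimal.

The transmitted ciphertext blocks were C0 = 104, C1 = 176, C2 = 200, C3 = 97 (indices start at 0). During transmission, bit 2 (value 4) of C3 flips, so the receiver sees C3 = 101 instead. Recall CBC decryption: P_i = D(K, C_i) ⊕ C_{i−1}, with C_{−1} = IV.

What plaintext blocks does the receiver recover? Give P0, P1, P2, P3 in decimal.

P0 = 42, P1 = 208, P2 = 112, P3 = 165

Only C3 changed, to 101. In CBC, a change in C_i garbles P_i and flips the same bit in P_{i+1}. Decrypting the received ciphertext:
P0: D(K, 104) = 96; 96 ⊕ 74 = 42.
P1: D(K, 176) = 184; 184 ⊕ 104 = 208.
P2: D(K, 200) = 192; 192 ⊕ 176 = 112.
P3: D(K, 101) = 109; 109 ⊕ 200 = 165.
Blocks that differ from the original plaintext: P3.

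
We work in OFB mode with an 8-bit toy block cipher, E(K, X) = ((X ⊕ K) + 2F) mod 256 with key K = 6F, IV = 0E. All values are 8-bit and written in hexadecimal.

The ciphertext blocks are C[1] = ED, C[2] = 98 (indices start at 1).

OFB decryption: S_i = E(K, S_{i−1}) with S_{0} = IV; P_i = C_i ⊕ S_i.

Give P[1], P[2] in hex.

P[1]: S = E(K, 0E) = 90; ED ⊕ 90 = 7D.
P[2]: S = E(K, 90) = 2E; 98 ⊕ 2E = B6.

P[1] = 7D, P[2] = B6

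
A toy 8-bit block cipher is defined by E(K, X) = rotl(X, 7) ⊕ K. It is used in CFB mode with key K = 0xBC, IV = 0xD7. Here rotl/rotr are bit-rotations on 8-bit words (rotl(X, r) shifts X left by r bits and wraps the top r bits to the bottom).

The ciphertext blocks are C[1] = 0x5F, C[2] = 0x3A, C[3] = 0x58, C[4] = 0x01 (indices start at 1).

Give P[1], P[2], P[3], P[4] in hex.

CFB decryption: P_i = C_i ⊕ E(K, C_{i−1}), with C_{0} = IV.
P[1]: E(K, 0xD7) = 0x57; 0x5F ⊕ 0x57 = 0x08.
P[2]: E(K, 0x5F) = 0x13; 0x3A ⊕ 0x13 = 0x29.
P[3]: E(K, 0x3A) = 0xA1; 0x58 ⊕ 0xA1 = 0xF9.
P[4]: E(K, 0x58) = 0x90; 0x01 ⊕ 0x90 = 0x91.

P[1] = 0x08, P[2] = 0x29, P[3] = 0xF9, P[4] = 0x91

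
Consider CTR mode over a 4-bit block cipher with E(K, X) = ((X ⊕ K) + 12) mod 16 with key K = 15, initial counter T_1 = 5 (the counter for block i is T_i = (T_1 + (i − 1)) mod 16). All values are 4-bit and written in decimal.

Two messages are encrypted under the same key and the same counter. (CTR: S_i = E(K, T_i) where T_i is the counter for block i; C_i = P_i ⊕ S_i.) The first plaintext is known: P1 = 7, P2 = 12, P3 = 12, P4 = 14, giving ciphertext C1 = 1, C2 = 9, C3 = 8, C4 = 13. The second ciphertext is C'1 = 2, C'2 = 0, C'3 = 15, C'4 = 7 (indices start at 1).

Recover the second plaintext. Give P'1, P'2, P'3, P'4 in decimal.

P'1 = 4, P'2 = 5, P'3 = 11, P'4 = 4

In CTR with a reused counter, both messages share the same keystream S_i, so C_i ⊕ C'_i = P_i ⊕ P'_i and thus P'_i = P_i ⊕ C_i ⊕ C'_i.
P'1: 7 ⊕ 1 ⊕ 2 = 4.
P'2: 12 ⊕ 9 ⊕ 0 = 5.
P'3: 12 ⊕ 8 ⊕ 15 = 11.
P'4: 14 ⊕ 13 ⊕ 7 = 4.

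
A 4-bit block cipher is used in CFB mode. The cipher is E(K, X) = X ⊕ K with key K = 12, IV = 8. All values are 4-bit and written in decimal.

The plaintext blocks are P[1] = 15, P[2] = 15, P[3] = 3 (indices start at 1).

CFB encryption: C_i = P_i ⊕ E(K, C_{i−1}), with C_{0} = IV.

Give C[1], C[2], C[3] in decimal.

C[1] = 11, C[2] = 8, C[3] = 7

C[1]: E(K, 8) = 4; 15 ⊕ 4 = 11.
C[2]: E(K, 11) = 7; 15 ⊕ 7 = 8.
C[3]: E(K, 8) = 4; 3 ⊕ 4 = 7.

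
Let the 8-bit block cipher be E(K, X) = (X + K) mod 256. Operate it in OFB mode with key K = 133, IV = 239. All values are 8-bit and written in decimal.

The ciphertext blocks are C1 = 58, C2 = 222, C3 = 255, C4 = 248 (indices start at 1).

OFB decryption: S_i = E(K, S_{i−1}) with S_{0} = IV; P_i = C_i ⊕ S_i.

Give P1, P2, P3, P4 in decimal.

P1: S = E(K, 239) = 116; 58 ⊕ 116 = 78.
P2: S = E(K, 116) = 249; 222 ⊕ 249 = 39.
P3: S = E(K, 249) = 126; 255 ⊕ 126 = 129.
P4: S = E(K, 126) = 3; 248 ⊕ 3 = 251.

P1 = 78, P2 = 39, P3 = 129, P4 = 251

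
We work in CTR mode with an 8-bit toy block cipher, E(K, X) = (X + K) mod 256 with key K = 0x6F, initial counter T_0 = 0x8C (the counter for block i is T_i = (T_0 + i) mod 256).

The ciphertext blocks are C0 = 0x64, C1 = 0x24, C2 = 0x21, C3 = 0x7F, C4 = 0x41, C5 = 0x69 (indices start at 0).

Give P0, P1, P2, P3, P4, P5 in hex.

CTR decryption: S_i = E(K, T_i) where T_i is the counter for block i; P_i = C_i ⊕ S_i.
P0: T = 0x8C, S = E(K, T) = 0xFB; 0x64 ⊕ 0xFB = 0x9F.
P1: T = 0x8D, S = E(K, T) = 0xFC; 0x24 ⊕ 0xFC = 0xD8.
P2: T = 0x8E, S = E(K, T) = 0xFD; 0x21 ⊕ 0xFD = 0xDC.
P3: T = 0x8F, S = E(K, T) = 0xFE; 0x7F ⊕ 0xFE = 0x81.
P4: T = 0x90, S = E(K, T) = 0xFF; 0x41 ⊕ 0xFF = 0xBE.
P5: T = 0x91, S = E(K, T) = 0x00; 0x69 ⊕ 0x00 = 0x69.

P0 = 0x9F, P1 = 0xD8, P2 = 0xDC, P3 = 0x81, P4 = 0xBE, P5 = 0x69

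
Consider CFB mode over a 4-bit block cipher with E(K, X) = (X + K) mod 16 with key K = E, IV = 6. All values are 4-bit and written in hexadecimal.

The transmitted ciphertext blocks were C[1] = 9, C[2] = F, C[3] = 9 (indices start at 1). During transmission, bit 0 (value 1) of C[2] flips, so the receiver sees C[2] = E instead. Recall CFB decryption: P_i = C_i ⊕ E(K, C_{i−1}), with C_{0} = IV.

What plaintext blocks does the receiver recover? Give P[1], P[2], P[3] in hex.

Only C[2] changed, to E. In CFB, a change in C_i flips the same bit in P_i and garbles P_{i+1}. Decrypting the received ciphertext:
P[1]: E(K, 6) = 4; 9 ⊕ 4 = D.
P[2]: E(K, 9) = 7; E ⊕ 7 = 9.
P[3]: E(K, E) = C; 9 ⊕ C = 5.
Blocks that differ from the original plaintext: P[2], P[3].

P[1] = D, P[2] = 9, P[3] = 5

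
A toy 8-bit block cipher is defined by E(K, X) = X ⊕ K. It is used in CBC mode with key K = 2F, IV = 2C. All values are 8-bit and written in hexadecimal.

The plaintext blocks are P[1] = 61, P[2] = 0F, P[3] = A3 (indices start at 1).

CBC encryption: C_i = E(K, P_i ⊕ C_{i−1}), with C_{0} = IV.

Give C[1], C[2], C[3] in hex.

C[1]: P[1] ⊕ 2C = 4D; E(K, 4D) = 62.
C[2]: P[2] ⊕ 62 = 6D; E(K, 6D) = 42.
C[3]: P[3] ⊕ 42 = E1; E(K, E1) = CE.

C[1] = 62, C[2] = 42, C[3] = CE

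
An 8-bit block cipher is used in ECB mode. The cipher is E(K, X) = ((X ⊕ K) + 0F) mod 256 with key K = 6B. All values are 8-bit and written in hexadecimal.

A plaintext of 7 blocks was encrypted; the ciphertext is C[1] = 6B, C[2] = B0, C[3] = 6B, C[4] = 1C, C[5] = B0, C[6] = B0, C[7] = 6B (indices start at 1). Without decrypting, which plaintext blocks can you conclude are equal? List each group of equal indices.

P[1] = P[3] = P[7]; P[2] = P[5] = P[6]

ECB encrypts each block independently with the same key, so equal ciphertext blocks imply equal plaintext blocks.
C[1] = C[3] = C[7] = 6B, so P[1] = P[3] = P[7].
C[2] = C[5] = C[6] = B0, so P[2] = P[5] = P[6].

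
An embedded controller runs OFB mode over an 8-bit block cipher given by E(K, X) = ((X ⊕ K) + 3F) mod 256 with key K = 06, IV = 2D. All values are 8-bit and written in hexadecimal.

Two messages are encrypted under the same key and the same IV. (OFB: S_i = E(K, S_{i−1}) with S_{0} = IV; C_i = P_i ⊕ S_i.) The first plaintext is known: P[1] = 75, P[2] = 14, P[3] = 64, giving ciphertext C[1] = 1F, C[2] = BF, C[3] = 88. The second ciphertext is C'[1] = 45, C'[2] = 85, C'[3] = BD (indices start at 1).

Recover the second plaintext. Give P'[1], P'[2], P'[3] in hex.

In OFB with a reused IV, both messages share the same keystream S_i, so C_i ⊕ C'_i = P_i ⊕ P'_i and thus P'_i = P_i ⊕ C_i ⊕ C'_i.
P'[1]: 75 ⊕ 1F ⊕ 45 = 2F.
P'[2]: 14 ⊕ BF ⊕ 85 = 2E.
P'[3]: 64 ⊕ 88 ⊕ BD = 51.

P'[1] = 2F, P'[2] = 2E, P'[3] = 51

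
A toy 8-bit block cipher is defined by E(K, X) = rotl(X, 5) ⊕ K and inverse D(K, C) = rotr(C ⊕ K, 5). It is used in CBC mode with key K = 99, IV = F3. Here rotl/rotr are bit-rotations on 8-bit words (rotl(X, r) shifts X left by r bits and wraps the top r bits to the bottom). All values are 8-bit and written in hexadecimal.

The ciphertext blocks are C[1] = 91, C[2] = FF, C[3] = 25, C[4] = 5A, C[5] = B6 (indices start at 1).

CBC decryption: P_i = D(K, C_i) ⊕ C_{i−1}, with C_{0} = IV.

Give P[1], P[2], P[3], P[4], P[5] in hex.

P[1]: D(K, 91) = 40; 40 ⊕ F3 = B3.
P[2]: D(K, FF) = 33; 33 ⊕ 91 = A2.
P[3]: D(K, 25) = E5; E5 ⊕ FF = 1A.
P[4]: D(K, 5A) = 1E; 1E ⊕ 25 = 3B.
P[5]: D(K, B6) = 79; 79 ⊕ 5A = 23.

P[1] = B3, P[2] = A2, P[3] = 1A, P[4] = 3B, P[5] = 23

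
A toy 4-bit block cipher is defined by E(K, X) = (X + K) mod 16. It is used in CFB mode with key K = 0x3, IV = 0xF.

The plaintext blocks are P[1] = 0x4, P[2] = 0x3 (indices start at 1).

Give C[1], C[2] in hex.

C[1] = 0x6, C[2] = 0xA

CFB encryption: C_i = P_i ⊕ E(K, C_{i−1}), with C_{0} = IV.
C[1]: E(K, 0xF) = 0x2; 0x4 ⊕ 0x2 = 0x6.
C[2]: E(K, 0x6) = 0x9; 0x3 ⊕ 0x9 = 0xA.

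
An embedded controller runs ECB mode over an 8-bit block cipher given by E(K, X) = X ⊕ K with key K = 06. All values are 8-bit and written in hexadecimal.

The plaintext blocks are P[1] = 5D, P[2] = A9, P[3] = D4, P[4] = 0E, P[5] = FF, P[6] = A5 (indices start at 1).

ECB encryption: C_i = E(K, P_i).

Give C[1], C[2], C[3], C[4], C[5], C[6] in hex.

C[1]: E(K, 5D) = 5B.
C[2]: E(K, A9) = AF.
C[3]: E(K, D4) = D2.
C[4]: E(K, 0E) = 08.
C[5]: E(K, FF) = F9.
C[6]: E(K, A5) = A3.

C[1] = 5B, C[2] = AF, C[3] = D2, C[4] = 08, C[5] = F9, C[6] = A3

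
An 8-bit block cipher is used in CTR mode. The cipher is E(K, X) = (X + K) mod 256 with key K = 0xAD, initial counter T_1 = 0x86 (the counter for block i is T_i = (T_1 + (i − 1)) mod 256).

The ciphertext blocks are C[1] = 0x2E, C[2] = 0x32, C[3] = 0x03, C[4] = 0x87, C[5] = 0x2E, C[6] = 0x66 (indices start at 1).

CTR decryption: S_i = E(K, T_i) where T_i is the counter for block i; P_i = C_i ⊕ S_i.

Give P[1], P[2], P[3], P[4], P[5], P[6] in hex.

P[1] = 0x1D, P[2] = 0x06, P[3] = 0x36, P[4] = 0xB1, P[5] = 0x19, P[6] = 0x5E

P[1]: T = 0x86, S = E(K, T) = 0x33; 0x2E ⊕ 0x33 = 0x1D.
P[2]: T = 0x87, S = E(K, T) = 0x34; 0x32 ⊕ 0x34 = 0x06.
P[3]: T = 0x88, S = E(K, T) = 0x35; 0x03 ⊕ 0x35 = 0x36.
P[4]: T = 0x89, S = E(K, T) = 0x36; 0x87 ⊕ 0x36 = 0xB1.
P[5]: T = 0x8A, S = E(K, T) = 0x37; 0x2E ⊕ 0x37 = 0x19.
P[6]: T = 0x8B, S = E(K, T) = 0x38; 0x66 ⊕ 0x38 = 0x5E.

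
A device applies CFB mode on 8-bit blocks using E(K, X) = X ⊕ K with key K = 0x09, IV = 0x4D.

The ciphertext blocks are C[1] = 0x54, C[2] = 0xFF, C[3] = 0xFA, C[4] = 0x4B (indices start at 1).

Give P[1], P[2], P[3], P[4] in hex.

P[1] = 0x10, P[2] = 0xA2, P[3] = 0x0C, P[4] = 0xB8

CFB decryption: P_i = C_i ⊕ E(K, C_{i−1}), with C_{0} = IV.
P[1]: E(K, 0x4D) = 0x44; 0x54 ⊕ 0x44 = 0x10.
P[2]: E(K, 0x54) = 0x5D; 0xFF ⊕ 0x5D = 0xA2.
P[3]: E(K, 0xFF) = 0xF6; 0xFA ⊕ 0xF6 = 0x0C.
P[4]: E(K, 0xFA) = 0xF3; 0x4B ⊕ 0xF3 = 0xB8.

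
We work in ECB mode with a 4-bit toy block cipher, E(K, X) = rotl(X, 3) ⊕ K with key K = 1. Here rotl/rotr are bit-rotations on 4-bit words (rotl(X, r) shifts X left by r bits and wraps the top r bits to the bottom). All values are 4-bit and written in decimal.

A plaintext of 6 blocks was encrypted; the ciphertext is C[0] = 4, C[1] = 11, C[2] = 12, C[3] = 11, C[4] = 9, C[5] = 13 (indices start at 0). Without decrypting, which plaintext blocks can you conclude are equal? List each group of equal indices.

P[1] = P[3]

ECB encrypts each block independently with the same key, so equal ciphertext blocks imply equal plaintext blocks.
C[1] = C[3] = 11, so P[1] = P[3].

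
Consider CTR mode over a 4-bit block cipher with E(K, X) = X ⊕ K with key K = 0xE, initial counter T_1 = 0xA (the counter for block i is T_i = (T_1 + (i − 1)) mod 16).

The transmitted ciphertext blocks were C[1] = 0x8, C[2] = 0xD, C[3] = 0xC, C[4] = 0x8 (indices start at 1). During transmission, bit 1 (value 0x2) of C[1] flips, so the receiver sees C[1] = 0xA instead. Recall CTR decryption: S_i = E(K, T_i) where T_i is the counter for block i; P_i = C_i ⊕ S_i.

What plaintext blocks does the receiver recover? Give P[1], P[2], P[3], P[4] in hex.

Only C[1] changed, to 0xA. In CTR, a change in C_i flips the same bit in P_i only; the keystream is unaffected. Decrypting the received ciphertext:
P[1]: T = 0xA, S = E(K, T) = 0x4; 0xA ⊕ 0x4 = 0xE.
P[2]: T = 0xB, S = E(K, T) = 0x5; 0xD ⊕ 0x5 = 0x8.
P[3]: T = 0xC, S = E(K, T) = 0x2; 0xC ⊕ 0x2 = 0xE.
P[4]: T = 0xD, S = E(K, T) = 0x3; 0x8 ⊕ 0x3 = 0xB.
Blocks that differ from the original plaintext: P[1].

P[1] = 0xE, P[2] = 0x8, P[3] = 0xE, P[4] = 0xB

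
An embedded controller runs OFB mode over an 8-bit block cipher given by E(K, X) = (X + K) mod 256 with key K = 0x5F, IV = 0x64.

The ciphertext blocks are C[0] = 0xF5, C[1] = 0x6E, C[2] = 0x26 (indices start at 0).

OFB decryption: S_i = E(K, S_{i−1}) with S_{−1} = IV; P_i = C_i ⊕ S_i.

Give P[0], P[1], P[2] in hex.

P[0] = 0x36, P[1] = 0x4C, P[2] = 0xA7

P[0]: S = E(K, 0x64) = 0xC3; 0xF5 ⊕ 0xC3 = 0x36.
P[1]: S = E(K, 0xC3) = 0x22; 0x6E ⊕ 0x22 = 0x4C.
P[2]: S = E(K, 0x22) = 0x81; 0x26 ⊕ 0x81 = 0xA7.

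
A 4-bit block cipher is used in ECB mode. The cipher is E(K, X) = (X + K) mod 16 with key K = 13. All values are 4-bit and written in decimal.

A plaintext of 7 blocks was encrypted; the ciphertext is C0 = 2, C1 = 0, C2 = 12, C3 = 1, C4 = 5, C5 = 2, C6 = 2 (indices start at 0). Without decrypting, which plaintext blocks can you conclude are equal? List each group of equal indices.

P0 = P5 = P6

ECB encrypts each block independently with the same key, so equal ciphertext blocks imply equal plaintext blocks.
C0 = C5 = C6 = 2, so P0 = P5 = P6.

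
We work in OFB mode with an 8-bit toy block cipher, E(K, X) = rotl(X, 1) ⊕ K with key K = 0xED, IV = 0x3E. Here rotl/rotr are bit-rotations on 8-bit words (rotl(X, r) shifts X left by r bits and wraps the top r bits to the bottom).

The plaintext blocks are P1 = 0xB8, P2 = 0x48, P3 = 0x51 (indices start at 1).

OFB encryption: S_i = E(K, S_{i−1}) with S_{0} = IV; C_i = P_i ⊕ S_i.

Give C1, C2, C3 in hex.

C1 = 0x29, C2 = 0x86, C3 = 0x21

C1: S = E(K, 0x3E) = 0x91; 0xB8 ⊕ 0x91 = 0x29.
C2: S = E(K, 0x91) = 0xCE; 0x48 ⊕ 0xCE = 0x86.
C3: S = E(K, 0xCE) = 0x70; 0x51 ⊕ 0x70 = 0x21.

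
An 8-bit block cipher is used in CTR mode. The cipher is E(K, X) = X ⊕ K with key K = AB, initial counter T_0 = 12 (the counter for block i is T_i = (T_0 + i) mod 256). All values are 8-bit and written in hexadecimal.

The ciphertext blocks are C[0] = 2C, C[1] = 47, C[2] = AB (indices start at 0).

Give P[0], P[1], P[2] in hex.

P[0] = 95, P[1] = FF, P[2] = 14

CTR decryption: S_i = E(K, T_i) where T_i is the counter for block i; P_i = C_i ⊕ S_i.
P[0]: T = 12, S = E(K, T) = B9; 2C ⊕ B9 = 95.
P[1]: T = 13, S = E(K, T) = B8; 47 ⊕ B8 = FF.
P[2]: T = 14, S = E(K, T) = BF; AB ⊕ BF = 14.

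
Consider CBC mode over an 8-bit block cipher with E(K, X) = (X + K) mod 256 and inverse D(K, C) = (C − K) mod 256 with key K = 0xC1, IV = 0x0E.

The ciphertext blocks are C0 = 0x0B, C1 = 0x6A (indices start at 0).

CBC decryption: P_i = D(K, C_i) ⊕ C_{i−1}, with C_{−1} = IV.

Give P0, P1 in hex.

P0 = 0x44, P1 = 0xA2

P0: D(K, 0x0B) = 0x4A; 0x4A ⊕ 0x0E = 0x44.
P1: D(K, 0x6A) = 0xA9; 0xA9 ⊕ 0x0B = 0xA2.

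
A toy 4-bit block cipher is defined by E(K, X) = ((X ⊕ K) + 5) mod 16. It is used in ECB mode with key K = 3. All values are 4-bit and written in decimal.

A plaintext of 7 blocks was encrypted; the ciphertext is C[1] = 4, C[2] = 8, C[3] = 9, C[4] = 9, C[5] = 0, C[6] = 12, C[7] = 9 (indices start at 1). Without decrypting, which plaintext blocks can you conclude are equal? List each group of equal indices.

ECB encrypts each block independently with the same key, so equal ciphertext blocks imply equal plaintext blocks.
C[3] = C[4] = C[7] = 9, so P[3] = P[4] = P[7].

P[3] = P[4] = P[7]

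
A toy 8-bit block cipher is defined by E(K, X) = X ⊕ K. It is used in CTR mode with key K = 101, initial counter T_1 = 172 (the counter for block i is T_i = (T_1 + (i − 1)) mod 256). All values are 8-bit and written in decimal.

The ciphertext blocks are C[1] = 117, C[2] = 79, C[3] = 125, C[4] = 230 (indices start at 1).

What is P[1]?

CTR decryption: S_i = E(K, T_i) where T_i is the counter for block i; P_i = C_i ⊕ S_i.
P[1]: T = 172, S = E(K, T) = 201; 117 ⊕ 201 = 188.

P[1] = 188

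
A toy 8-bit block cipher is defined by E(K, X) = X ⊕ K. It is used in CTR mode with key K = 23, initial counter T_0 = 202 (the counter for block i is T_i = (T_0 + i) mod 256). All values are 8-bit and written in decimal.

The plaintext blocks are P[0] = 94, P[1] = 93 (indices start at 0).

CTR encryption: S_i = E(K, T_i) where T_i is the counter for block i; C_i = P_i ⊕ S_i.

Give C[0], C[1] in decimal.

C[0]: T = 202, S = E(K, T) = 221; 94 ⊕ 221 = 131.
C[1]: T = 203, S = E(K, T) = 220; 93 ⊕ 220 = 129.

C[0] = 131, C[1] = 129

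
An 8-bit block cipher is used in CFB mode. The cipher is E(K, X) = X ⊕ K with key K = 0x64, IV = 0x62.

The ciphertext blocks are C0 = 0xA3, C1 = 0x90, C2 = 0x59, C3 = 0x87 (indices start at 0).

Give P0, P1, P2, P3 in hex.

P0 = 0xA5, P1 = 0x57, P2 = 0xAD, P3 = 0xBA

CFB decryption: P_i = C_i ⊕ E(K, C_{i−1}), with C_{−1} = IV.
P0: E(K, 0x62) = 0x06; 0xA3 ⊕ 0x06 = 0xA5.
P1: E(K, 0xA3) = 0xC7; 0x90 ⊕ 0xC7 = 0x57.
P2: E(K, 0x90) = 0xF4; 0x59 ⊕ 0xF4 = 0xAD.
P3: E(K, 0x59) = 0x3D; 0x87 ⊕ 0x3D = 0xBA.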